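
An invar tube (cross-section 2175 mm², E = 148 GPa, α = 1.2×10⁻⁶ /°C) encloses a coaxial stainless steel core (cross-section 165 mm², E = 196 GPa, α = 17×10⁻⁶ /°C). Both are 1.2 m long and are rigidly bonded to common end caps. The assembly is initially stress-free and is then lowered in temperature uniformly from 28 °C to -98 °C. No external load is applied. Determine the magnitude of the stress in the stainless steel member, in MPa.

σ ≈ 355 MPa (tensile)

Both members must finish at the same length. With the larger α, the stainless steel tends to over-contract; the plates restrain it, putting the stainless steel in tension and the invar in compression. With no external load the two internal forces are equal and opposite, magnitude P.
Setting the final lengths equal and cancelling L: (α₁ − α₂)ΔT = P/(A₁E₁) + P/(A₂E₂).
|α₁ − α₂|·ΔT = 15.8×10⁻⁶ × 126 = 0.001991.
1/(A₁E₁) + 1/(A₂E₂) = 1/(2175×148×10³) + 1/(165×196×10³) = 3.403×10⁻⁸ N⁻¹.
P = 0.001991 / 3.403×10⁻⁸ = 58500 N = 58.5 kN.
σ_{stainless steel} = P/A₂ = 58500/165 = 354.6 MPa, tensile.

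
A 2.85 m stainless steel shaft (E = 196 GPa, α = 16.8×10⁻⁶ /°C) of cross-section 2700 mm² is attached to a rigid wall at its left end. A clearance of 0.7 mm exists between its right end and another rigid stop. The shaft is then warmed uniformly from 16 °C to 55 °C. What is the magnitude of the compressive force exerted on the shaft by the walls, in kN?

Free thermal elongation = αΔT L = 16.8×10⁻⁶ × 39 × 2850 = 1.867 mm.
After closing the 0.7 mm clearance, 1.867 − 0.7 = 1.167 mm of expansion remains to be suppressed by the wall.
Compatibility: PL/(AE) = 1.167 mm, so σ = P/A = E × (1.167/2850) = 80.28 MPa.
Force on the wall = σA = 80.28 × 2700 mm² = 216.8 kN.

P ≈ 217 kN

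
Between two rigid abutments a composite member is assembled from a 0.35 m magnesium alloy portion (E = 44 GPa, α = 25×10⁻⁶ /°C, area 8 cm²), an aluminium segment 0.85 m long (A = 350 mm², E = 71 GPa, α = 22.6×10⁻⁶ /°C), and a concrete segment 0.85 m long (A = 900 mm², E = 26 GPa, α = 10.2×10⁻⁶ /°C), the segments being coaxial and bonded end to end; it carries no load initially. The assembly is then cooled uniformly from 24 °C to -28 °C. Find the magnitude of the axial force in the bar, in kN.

Free thermal contraction of the whole bar: Σ αᵢΔT Lᵢ = 25×10⁻⁶×52×350 + 22.6×10⁻⁶×52×850 + 10.2×10⁻⁶×52×850 = 1.905 mm.
Since the ends are fixed, an axial force P builds up, equal in every segment, with P · Σ Lᵢ/(AᵢEᵢ) = δ_free.
The series flexibility is Σ Lᵢ/(AᵢEᵢ) = 350/(800×44×10³) + 850/(350×71×10³) + 850/(900×26×10³) = 8.047×10⁻⁵ mm/N.
Hence P = δ_free / Σ(L/AE) = 1.905/8.047×10⁻⁵ = 23.67 kN (tensile).

P ≈ 23.7 kN (tensile)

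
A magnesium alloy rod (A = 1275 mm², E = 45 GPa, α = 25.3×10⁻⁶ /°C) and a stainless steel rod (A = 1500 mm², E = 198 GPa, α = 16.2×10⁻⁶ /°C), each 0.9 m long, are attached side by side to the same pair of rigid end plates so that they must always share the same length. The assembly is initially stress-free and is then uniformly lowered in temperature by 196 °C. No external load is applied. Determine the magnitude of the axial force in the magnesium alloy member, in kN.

P ≈ 85.8 kN (tensile in the magnesium alloy)

Equilibrium of a rigid end plate with no external load gives equal and opposite internal forces ±P in the two members. Since α_{magnesium alloy} > α_{stainless steel}, cooling drives the magnesium alloy into tension and the stainless steel into compression.
Equating the net (thermal + elastic) strains gives |α₁ − α₂|·ΔT = P·[1/(A₁E₁) + 1/(A₂E₂)].
|α₁ − α₂|·ΔT = 9.1×10⁻⁶ × 196 = 0.001784.
1/(A₁E₁) + 1/(A₂E₂) = 1/(1275×45×10³) + 1/(1500×198×10³) = 2.08×10⁻⁸ N⁻¹.
So P = 0.001784 / 2.08×10⁻⁸ = 85.77 kN.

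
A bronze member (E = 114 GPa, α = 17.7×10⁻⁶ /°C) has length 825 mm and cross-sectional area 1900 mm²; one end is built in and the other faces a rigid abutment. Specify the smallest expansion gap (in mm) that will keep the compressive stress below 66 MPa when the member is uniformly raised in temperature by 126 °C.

With no wall the member would lengthen by αΔT L = 17.7×10⁻⁶ × 126 × 825 = 1.84 mm.
At the allowable stress the elastic shortening the wall may impose is σL/E = 66 × 825 / (114×10³) = 0.4776 mm.
So the gap has to take up the difference, g_min = δ_free − σL/E = 1.84 − 0.4776 = 1.362 mm.

g ≈ 1.36 mm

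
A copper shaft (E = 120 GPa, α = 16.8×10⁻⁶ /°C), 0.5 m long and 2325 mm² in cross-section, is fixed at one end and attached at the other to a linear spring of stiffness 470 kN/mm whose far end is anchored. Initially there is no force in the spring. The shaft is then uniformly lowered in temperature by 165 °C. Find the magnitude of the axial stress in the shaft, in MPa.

σ ≈ 152 MPa (tensile)

Free thermal contraction: δ_free = αΔT L = 16.8×10⁻⁶ × 165 × 500 = 1.386 mm.
Let P be the tensile force in the spring. The shaft extends elastically by PL/(AE) and the spring stretches by P/k; together these equal δ_free.
P [ L/(AE) + 1/k ] = δ_free → P [ 500/(2325×120×10³) + 1/(470×10³) ] = 1.386.
P = 1.386 / 3.92×10⁻⁶ = 353600 N.
σ = P/A = 353600/2325 = 152.1 MPa.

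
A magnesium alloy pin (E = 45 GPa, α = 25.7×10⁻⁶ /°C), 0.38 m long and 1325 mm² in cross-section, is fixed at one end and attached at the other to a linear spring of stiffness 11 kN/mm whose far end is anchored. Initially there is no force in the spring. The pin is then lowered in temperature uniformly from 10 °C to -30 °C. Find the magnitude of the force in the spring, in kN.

P ≈ 4.02 kN

The unrestrained thermal change is αΔT L = 25.7×10⁻⁶ × 40 × 380 = 0.3906 mm.
With a force P in the spring, the elastic change of the pin is PL/(AE) and that of the spring is P/k; compatibility requires their sum to equal δ_free.
P [ L/(AE) + 1/k ] = δ_free → P [ 380/(1325×45×10³) + 1/(11×10³) ] = 0.3906.
P = 0.3906 / 9.728×10⁻⁵ = 4016 N.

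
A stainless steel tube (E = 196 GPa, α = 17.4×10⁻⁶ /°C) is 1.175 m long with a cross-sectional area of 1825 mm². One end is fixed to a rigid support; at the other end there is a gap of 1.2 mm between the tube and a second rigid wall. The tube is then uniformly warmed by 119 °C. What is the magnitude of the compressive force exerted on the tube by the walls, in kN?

If the wall were absent the tube would grow by αΔT L = 17.4×10⁻⁶ × 119 × 1175 = 2.433 mm.
This exceeds the 1.2 mm gap, so the wall pushes back. The portion of expansion that must be recovered elastically is δ_free − gap = 2.433 − 1.2 = 1.233 mm.
Compatibility: PL/(AE) = 1.233 mm, so σ = P/A = E × (1.233/1175) = 205.7 MPa.
P = σA = 205.7 × 1825 = 375.3 kN.

P ≈ 375 kN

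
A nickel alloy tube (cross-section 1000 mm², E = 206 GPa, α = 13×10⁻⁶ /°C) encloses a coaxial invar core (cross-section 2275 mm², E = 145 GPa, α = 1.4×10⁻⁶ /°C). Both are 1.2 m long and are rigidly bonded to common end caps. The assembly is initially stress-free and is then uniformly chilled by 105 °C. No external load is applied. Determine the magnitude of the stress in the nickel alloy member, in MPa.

The nickel alloy has the larger α, so on cooling it would change length more than the invar if both were free. The rigid plates force a common final length, so the nickel alloy is put into tension and the invar into compression, with equal and opposite forces P (no external load).
Compatibility of the two members (thermal + elastic change equal): (α₁ − α₂)ΔT = P·[1/(A₁E₁) + 1/(A₂E₂)].
|α₁ − α₂|·ΔT = 11.6×10⁻⁶ × 105 = 0.001218.
1/(A₁E₁) + 1/(A₂E₂) = 1/(1000×206×10³) + 1/(2275×145×10³) = 7.886×10⁻⁹ N⁻¹.
P = 0.001218 / 7.886×10⁻⁹ = 154500 N = 154.5 kN.
σ_{nickel alloy} = P/A₁ = 154500/1000 = 154.5 MPa, tensile.

σ ≈ 154 MPa (tensile)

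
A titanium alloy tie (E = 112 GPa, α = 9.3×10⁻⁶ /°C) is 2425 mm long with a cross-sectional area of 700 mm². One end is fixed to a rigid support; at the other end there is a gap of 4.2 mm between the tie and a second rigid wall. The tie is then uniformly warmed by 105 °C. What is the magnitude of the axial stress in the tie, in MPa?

σ ≈ 0 MPa

Unrestrained expansion: δ_free = αΔT L = 9.3×10⁻⁶ × 105 × 2425 = 2.368 mm.
Since δ_free = 2.37 mm is less than the 4.2 mm gap, the tie never touches the wall. No axial force develops.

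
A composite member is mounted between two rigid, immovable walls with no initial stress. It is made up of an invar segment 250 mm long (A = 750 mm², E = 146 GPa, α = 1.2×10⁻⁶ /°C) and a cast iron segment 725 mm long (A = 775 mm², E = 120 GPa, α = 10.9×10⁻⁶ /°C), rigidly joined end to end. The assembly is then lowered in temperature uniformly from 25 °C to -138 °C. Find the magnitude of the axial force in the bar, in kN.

P ≈ 133 kN (tensile)

With the walls removed the bar would change length by δ_free = Σ αᵢΔT Lᵢ = 1.2×10⁻⁶×163×250 + 10.9×10⁻⁶×163×725 = 1.337 mm.
The rigid supports impose zero overall length change; the single axial force P common to all segments must satisfy P Σ Lᵢ/(AᵢEᵢ) = δ_free.
The series flexibility is Σ Lᵢ/(AᵢEᵢ) = 250/(750×146×10³) + 725/(775×120×10³) = 1.008×10⁻⁵ mm/N.
So P = 1.337 / 1.008×10⁻⁵ = 132.7 kN, tensile.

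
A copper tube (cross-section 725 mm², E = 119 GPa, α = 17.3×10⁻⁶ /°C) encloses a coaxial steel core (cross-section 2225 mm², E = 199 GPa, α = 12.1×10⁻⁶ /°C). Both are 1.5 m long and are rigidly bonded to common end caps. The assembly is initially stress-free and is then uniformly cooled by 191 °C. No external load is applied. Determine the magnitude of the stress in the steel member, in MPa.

The copper has the larger α, so on cooling it would change length more than the steel if both were free. The rigid plates force a common final length, so the copper is put into tension and the steel into compression, with equal and opposite forces P (no external load).
Setting the final lengths equal and cancelling L: (α₁ − α₂)ΔT = P/(A₁E₁) + P/(A₂E₂).
|α₁ − α₂|·ΔT = 5.2×10⁻⁶ × 191 = 0.0009932.
1/(A₁E₁) + 1/(A₂E₂) = 1/(725×119×10³) + 1/(2225×199×10³) = 1.385×10⁻⁸ N⁻¹.
So P = 0.0009932 / 1.385×10⁻⁸ = 71.71 kN.
σ_{steel} = P/A₂ = 71710/2225 = 32.23 MPa, compressive.

σ ≈ 32.2 MPa (compressive)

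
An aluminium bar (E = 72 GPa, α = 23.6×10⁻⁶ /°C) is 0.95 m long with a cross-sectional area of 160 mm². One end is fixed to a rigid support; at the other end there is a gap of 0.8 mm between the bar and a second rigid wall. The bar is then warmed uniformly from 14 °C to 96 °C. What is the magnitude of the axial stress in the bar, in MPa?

σ ≈ 78.7 MPa (compressive)

Free thermal elongation = αΔT L = 23.6×10⁻⁶ × 82 × 950 = 1.838 mm.
The gap closes (δ_free > 0.8 mm) and the wall then resists a further 1.838 − 0.8 = 1.038 mm of expansion.
Compatibility: PL/(AE) = 1.038 mm, so σ = P/A = E × (1.038/950) = 78.7 MPa.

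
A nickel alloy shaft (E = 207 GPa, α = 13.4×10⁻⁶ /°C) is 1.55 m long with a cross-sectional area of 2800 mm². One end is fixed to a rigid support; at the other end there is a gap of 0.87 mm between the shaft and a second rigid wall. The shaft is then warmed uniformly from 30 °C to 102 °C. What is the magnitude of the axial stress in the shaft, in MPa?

σ ≈ 83.5 MPa (compressive)

Unrestrained expansion: δ_free = αΔT L = 13.4×10⁻⁶ × 72 × 1550 = 1.495 mm.
The gap closes (δ_free > 0.87 mm) and the wall then resists a further 1.495 − 0.87 = 0.6254 mm of expansion.
So σ = E(δ_free − g)/L = 207×10³ × 0.6254/1550 = 83.53 MPa.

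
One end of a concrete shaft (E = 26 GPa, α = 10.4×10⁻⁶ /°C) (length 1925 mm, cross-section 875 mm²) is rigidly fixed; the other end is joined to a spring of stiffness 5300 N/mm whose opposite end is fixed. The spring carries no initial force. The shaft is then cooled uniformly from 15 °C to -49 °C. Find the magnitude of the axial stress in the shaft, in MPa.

The unrestrained thermal change is αΔT L = 10.4×10⁻⁶ × 64 × 1925 = 1.281 mm.
Let P be the tensile force in the spring. The shaft extends elastically by PL/(AE) and the spring stretches by P/k; together these equal δ_free.
P [ L/(AE) + 1/k ] = δ_free → P [ 1925/(875×26×10³) + 1/(5300) ] = 1.281.
P = 1.281 / 0.0002733 = 4688 N.
σ = P/A = 4688/875 = 5.358 MPa.

σ ≈ 5.36 MPa (tensile)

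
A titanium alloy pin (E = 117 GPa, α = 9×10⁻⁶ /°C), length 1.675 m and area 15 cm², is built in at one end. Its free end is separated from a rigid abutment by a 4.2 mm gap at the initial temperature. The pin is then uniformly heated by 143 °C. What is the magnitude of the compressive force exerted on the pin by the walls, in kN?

P ≈ 0 kN

Free thermal elongation = αΔT L = 9×10⁻⁶ × 143 × 1675 = 2.156 mm.
This is smaller than the 4.2 mm clearance, so the pin expands freely without reaching the stop — the stress is zero.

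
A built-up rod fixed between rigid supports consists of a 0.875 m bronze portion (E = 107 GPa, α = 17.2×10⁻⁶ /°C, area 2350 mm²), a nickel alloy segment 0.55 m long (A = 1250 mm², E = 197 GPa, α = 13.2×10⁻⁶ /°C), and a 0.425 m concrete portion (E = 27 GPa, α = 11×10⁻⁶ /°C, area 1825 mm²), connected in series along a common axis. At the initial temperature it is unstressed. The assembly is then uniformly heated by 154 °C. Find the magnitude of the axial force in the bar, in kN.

With the walls removed the bar would change length by δ_free = Σ αᵢΔT Lᵢ = 17.2×10⁻⁶×154×875 + 13.2×10⁻⁶×154×550 + 11×10⁻⁶×154×425 = 4.156 mm.
The walls prevent any net length change, so an axial force P (same in every segment) develops. Compatibility: P · Σ Lᵢ/(AᵢEᵢ) = δ_free.
The series flexibility is Σ Lᵢ/(AᵢEᵢ) = 875/(2350×107×10³) + 550/(1250×197×10³) + 425/(1825×27×10³) = 1.434×10⁻⁵ mm/N.
P = 4.156 / 1.434×10⁻⁵ = 289800 N = 289.8 kN, compressive.

P ≈ 290 kN (compressive)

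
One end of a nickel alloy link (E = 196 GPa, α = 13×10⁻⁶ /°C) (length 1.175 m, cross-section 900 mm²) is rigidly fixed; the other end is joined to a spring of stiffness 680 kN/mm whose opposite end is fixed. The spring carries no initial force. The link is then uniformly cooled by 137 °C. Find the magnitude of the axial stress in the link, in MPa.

If the spring were absent the link would shorten by αΔT L = 13×10⁻⁶ × 137 × 1175 = 2.093 mm.
With a force P in the spring, the elastic change of the link is PL/(AE) and that of the spring is P/k; compatibility requires their sum to equal δ_free.
So P = δ_free / [L/(AE) + 1/k] = 2.093 / [ 1175/(900×196×10³) + 1/(680×10³) ].
P = 2.093 / 8.132×10⁻⁶ = 257400 N.
σ = P/A = 257400/900 = 285.9 MPa.

σ ≈ 286 MPa (tensile)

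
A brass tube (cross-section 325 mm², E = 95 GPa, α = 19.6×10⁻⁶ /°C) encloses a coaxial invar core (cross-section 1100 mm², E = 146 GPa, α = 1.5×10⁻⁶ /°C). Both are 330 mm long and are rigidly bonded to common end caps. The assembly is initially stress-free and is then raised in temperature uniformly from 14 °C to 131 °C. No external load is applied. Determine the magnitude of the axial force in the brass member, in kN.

P ≈ 54.8 kN (compressive in the brass)

The brass has the larger α, so on heating it would change length more than the invar if both were free. The rigid plates force a common final length, so the brass is put into compression and the invar into tension, with equal and opposite forces P (no external load).
Equating the net (thermal + elastic) strains gives |α₁ − α₂|·ΔT = P·[1/(A₁E₁) + 1/(A₂E₂)].
|α₁ − α₂|·ΔT = 18.1×10⁻⁶ × 117 = 0.002118.
1/(A₁E₁) + 1/(A₂E₂) = 1/(325×95×10³) + 1/(1100×146×10³) = 3.862×10⁻⁸ N⁻¹.
P = 0.002118 / 3.862×10⁻⁸ = 54840 N = 54.84 kN.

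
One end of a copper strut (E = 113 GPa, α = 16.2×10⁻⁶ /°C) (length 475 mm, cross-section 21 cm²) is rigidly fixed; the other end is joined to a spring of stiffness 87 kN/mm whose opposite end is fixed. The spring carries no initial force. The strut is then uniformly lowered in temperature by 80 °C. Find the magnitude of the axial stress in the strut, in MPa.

σ ≈ 21.7 MPa (tensile)

The unrestrained thermal change is αΔT L = 16.2×10⁻⁶ × 80 × 475 = 0.6156 mm.
Let P be the tensile force in the spring. The strut extends elastically by PL/(AE) and the spring stretches by P/k; together these equal δ_free.
So P = δ_free / [L/(AE) + 1/k] = 0.6156 / [ 475/(2100×113×10³) + 1/(87×10³) ].
P = 0.6156 / 1.35×10⁻⁵ = 45610 N.
σ = P/A = 45610/2100 = 21.72 MPa.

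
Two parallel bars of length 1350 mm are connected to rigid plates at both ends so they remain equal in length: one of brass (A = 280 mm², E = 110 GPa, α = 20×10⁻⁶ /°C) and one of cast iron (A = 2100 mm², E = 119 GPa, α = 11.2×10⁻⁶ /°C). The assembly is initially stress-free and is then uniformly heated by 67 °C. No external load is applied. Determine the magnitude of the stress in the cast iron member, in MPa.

The brass has the larger α, so on heating it would change length more than the cast iron if both were free. The rigid plates force a common final length, so the brass is put into compression and the cast iron into tension, with equal and opposite forces P (no external load).
Compatibility of the two members (thermal + elastic change equal): (α₁ − α₂)ΔT = P·[1/(A₁E₁) + 1/(A₂E₂)].
|α₁ − α₂|·ΔT = 8.8×10⁻⁶ × 67 = 0.0005896.
1/(A₁E₁) + 1/(A₂E₂) = 1/(280×110×10³) + 1/(2100×119×10³) = 3.647×10⁻⁸ N⁻¹.
P = 0.0005896 / 3.647×10⁻⁸ = 16170 N = 16.17 kN.
σ_{cast iron} = P/A₂ = 16170/2100 = 7.699 MPa, tensile.

σ ≈ 7.7 MPa (tensile)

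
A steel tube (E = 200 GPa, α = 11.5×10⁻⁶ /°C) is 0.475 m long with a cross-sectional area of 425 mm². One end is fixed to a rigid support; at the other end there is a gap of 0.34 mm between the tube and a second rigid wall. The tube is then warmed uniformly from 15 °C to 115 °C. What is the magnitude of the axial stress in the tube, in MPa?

σ ≈ 86.8 MPa (compressive)

If the wall were absent the tube would grow by αΔT L = 11.5×10⁻⁶ × 100 × 475 = 0.5463 mm.
After closing the 0.34 mm clearance, 0.5463 − 0.34 = 0.2062 mm of expansion remains to be suppressed by the wall.
So σ = E(δ_free − g)/L = 200×10³ × 0.2062/475 = 86.84 MPa.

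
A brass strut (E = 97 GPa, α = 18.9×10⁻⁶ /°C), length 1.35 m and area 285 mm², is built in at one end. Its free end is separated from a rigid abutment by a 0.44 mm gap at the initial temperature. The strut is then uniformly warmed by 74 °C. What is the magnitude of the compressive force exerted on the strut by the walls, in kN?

Free thermal elongation = αΔT L = 18.9×10⁻⁶ × 74 × 1350 = 1.888 mm.
The gap closes (δ_free > 0.44 mm) and the wall then resists a further 1.888 − 0.44 = 1.448 mm of expansion.
That suppressed elongation corresponds to σ = E·Δ/L = 97×10³ × 1.448/1350 = 104 MPa.
Force on the wall = σA = 104 × 285 mm² = 29.65 kN.

P ≈ 29.7 kN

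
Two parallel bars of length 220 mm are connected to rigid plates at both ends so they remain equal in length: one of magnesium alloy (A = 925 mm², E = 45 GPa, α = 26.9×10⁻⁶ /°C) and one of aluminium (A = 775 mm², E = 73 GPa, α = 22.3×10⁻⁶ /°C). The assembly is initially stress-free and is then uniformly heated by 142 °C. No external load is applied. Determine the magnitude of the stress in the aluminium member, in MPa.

Equilibrium of a rigid end plate with no external load gives equal and opposite internal forces ±P in the two members. Since α_{magnesium alloy} > α_{aluminium}, heating drives the magnesium alloy into compression and the aluminium into tension.
Equating the net (thermal + elastic) strains gives |α₁ − α₂|·ΔT = P·[1/(A₁E₁) + 1/(A₂E₂)].
|α₁ − α₂|·ΔT = 4.6×10⁻⁶ × 142 = 0.0006532.
1/(A₁E₁) + 1/(A₂E₂) = 1/(925×45×10³) + 1/(775×73×10³) = 4.17×10⁻⁸ N⁻¹.
P = 0.0006532 / 4.17×10⁻⁸ = 15660 N = 15.66 kN.
σ_{aluminium} = P/A₂ = 15660/775 = 20.21 MPa, tensile.

σ ≈ 20.2 MPa (tensile)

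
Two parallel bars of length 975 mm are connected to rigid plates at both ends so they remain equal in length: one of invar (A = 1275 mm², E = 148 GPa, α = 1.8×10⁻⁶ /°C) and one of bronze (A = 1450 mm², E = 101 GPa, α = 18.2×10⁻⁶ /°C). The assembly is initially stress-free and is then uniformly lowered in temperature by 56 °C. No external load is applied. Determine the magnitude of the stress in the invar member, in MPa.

Both members must finish at the same length. With the larger α, the bronze tends to over-contract; the plates restrain it, putting the bronze in tension and the invar in compression. With no external load the two internal forces are equal and opposite, magnitude P.
Setting the final lengths equal and cancelling L: (α₁ − α₂)ΔT = P/(A₁E₁) + P/(A₂E₂).
|α₁ − α₂|·ΔT = 16.4×10⁻⁶ × 56 = 0.0009184.
1/(A₁E₁) + 1/(A₂E₂) = 1/(1275×148×10³) + 1/(1450×101×10³) = 1.213×10⁻⁸ N⁻¹.
So P = 0.0009184 / 1.213×10⁻⁸ = 75.73 kN.
σ_{invar} = P/A₁ = 75730/1275 = 59.39 MPa, compressive.

σ ≈ 59.4 MPa (compressive)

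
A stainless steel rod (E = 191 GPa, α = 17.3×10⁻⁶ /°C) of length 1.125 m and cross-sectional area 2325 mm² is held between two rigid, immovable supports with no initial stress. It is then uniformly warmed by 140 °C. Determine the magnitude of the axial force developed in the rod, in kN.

P ≈ 1080 kN (compressive)

Full restraint means ε = 0, so the stress is σ = EαΔT = 191×10³ × 17.3×10⁻⁶ × 140 = 462.6 MPa.
P = AEαΔT = 2325 × 191×10³ × 17.3×10⁻⁶ × 140 = 1076 kN (compressive).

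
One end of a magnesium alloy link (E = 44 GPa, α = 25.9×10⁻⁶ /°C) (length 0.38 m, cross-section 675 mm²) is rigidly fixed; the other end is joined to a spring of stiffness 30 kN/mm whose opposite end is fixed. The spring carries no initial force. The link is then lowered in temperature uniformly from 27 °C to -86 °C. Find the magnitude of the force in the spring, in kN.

If the spring were absent the link would shorten by αΔT L = 25.9×10⁻⁶ × 113 × 380 = 1.112 mm.
With a force P in the spring, the elastic change of the link is PL/(AE) and that of the spring is P/k; compatibility requires their sum to equal δ_free.
P [ L/(AE) + 1/k ] = δ_free → P [ 380/(675×44×10³) + 1/(30×10³) ] = 1.112.
P = 1.112 / 4.613×10⁻⁵ = 24110 N.

P ≈ 24.1 kN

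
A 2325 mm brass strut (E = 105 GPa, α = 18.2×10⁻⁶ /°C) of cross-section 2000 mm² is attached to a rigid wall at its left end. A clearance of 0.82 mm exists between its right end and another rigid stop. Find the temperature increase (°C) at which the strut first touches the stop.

The gap closes when αΔT L = 0.82 mm, since the strut is still unstressed at that instant.
ΔT = 0.82 / (18.2×10⁻⁶ × 2325) = 19.38 °C.

ΔT ≈ 19.4 °C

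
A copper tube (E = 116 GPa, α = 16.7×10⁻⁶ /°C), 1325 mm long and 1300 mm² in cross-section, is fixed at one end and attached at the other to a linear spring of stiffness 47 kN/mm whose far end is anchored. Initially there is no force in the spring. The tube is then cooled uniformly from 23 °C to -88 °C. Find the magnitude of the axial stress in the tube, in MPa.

The unrestrained thermal change is αΔT L = 16.7×10⁻⁶ × 111 × 1325 = 2.456 mm.
With a force P in the spring, the elastic change of the tube is PL/(AE) and that of the spring is P/k; compatibility requires their sum to equal δ_free.
P [ L/(AE) + 1/k ] = δ_free → P [ 1325/(1300×116×10³) + 1/(47×10³) ] = 2.456.
P = 2.456 / 3.006×10⁻⁵ = 81700 N.
σ = P/A = 81700/1300 = 62.85 MPa.

σ ≈ 62.8 MPa (tensile)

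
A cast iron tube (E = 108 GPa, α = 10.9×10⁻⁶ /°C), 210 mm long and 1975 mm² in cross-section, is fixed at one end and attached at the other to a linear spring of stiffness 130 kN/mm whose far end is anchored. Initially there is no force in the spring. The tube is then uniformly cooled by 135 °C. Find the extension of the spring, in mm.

δ ≈ 0.274 mm

The unrestrained thermal change is αΔT L = 10.9×10⁻⁶ × 135 × 210 = 0.309 mm.
With a force P in the spring, the elastic change of the tube is PL/(AE) and that of the spring is P/k; compatibility requires their sum to equal δ_free.
P [ L/(AE) + 1/k ] = δ_free → P [ 210/(1975×108×10³) + 1/(130×10³) ] = 0.309.
P = 0.309 / 8.677×10⁻⁶ = 35610 N.
Spring extension = P/k = 35610/(130×10³) = 0.274 mm.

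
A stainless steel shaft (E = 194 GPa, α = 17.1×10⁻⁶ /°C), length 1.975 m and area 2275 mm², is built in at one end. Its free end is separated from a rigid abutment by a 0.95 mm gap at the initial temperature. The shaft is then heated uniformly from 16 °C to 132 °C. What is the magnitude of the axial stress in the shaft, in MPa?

σ ≈ 292 MPa (compressive)

If the wall were absent the shaft would grow by αΔT L = 17.1×10⁻⁶ × 116 × 1975 = 3.918 mm.
The gap closes (δ_free > 0.95 mm) and the wall then resists a further 3.918 − 0.95 = 2.968 mm of expansion.
So σ = E(δ_free − g)/L = 194×10³ × 2.968/1975 = 291.5 MPa.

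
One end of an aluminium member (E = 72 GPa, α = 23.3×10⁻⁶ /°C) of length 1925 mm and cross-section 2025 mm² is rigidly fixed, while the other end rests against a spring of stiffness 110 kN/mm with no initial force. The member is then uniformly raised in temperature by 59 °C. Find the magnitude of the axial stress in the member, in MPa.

σ ≈ 58.6 MPa (compressive)

If the spring were absent the member would lengthen by αΔT L = 23.3×10⁻⁶ × 59 × 1925 = 2.646 mm.
Let P be the compressive force at the spring. The member shortens elastically by PL/(AE) and the spring compresses by P/k; together these equal δ_free.
So P = δ_free / [L/(AE) + 1/k] = 2.646 / [ 1925/(2025×72×10³) + 1/(110×10³) ].
P = 2.646 / 2.229×10⁻⁵ = 118700 N.
σ = P/A = 118700/2025 = 58.62 MPa.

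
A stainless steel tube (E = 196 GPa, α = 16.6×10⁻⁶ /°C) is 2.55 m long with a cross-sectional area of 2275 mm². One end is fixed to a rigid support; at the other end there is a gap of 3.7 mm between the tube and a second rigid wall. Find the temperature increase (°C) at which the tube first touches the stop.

Contact occurs when the free expansion equals the gap: αΔT L = 3.7 mm.
So ΔT = g/(αL) = 3.7/(16.6×10⁻⁶ × 2550) = 87.41 °C.

ΔT ≈ 87.4 °C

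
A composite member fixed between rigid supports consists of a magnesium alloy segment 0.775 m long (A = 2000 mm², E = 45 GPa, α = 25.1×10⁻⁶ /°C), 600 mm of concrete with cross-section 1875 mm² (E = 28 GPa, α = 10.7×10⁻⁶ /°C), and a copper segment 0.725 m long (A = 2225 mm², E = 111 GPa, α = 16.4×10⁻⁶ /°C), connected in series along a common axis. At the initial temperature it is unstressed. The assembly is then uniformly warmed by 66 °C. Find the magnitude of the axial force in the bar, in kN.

If the supports were absent, the total length change would be Σ αᵢΔT Lᵢ = 25.1×10⁻⁶×66×775 + 10.7×10⁻⁶×66×600 + 16.4×10⁻⁶×66×725 = 2.492 mm.
The rigid supports impose zero overall length change; the single axial force P common to all segments must satisfy P Σ Lᵢ/(AᵢEᵢ) = δ_free.
The series flexibility is Σ Lᵢ/(AᵢEᵢ) = 775/(2000×45×10³) + 600/(1875×28×10³) + 725/(2225×111×10³) = 2.298×10⁻⁵ mm/N.
Hence P = δ_free / Σ(L/AE) = 2.492/2.298×10⁻⁵ = 108.5 kN (compressive).

P ≈ 108 kN (compressive)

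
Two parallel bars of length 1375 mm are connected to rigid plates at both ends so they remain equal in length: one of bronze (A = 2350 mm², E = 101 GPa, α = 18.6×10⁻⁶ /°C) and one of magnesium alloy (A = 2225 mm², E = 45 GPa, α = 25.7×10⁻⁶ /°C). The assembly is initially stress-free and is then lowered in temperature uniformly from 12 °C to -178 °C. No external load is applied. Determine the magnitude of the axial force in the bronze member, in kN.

Both members must finish at the same length. With the larger α, the magnesium alloy tends to over-contract; the plates restrain it, putting the magnesium alloy in tension and the bronze in compression. With no external load the two internal forces are equal and opposite, magnitude P.
Compatibility of the two members (thermal + elastic change equal): (α₁ − α₂)ΔT = P·[1/(A₁E₁) + 1/(A₂E₂)].
|α₁ − α₂|·ΔT = 7.1×10⁻⁶ × 190 = 0.001349.
1/(A₁E₁) + 1/(A₂E₂) = 1/(2350×101×10³) + 1/(2225×45×10³) = 1.42×10⁻⁸ N⁻¹.
So P = 0.001349 / 1.42×10⁻⁸ = 95 kN.

P ≈ 95 kN (compressive in the bronze)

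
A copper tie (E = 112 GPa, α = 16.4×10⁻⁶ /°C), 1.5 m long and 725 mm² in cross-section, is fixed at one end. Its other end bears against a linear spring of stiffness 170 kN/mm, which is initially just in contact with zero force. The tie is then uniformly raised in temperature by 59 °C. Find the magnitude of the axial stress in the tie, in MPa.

Free thermal expansion: δ_free = αΔT L = 16.4×10⁻⁶ × 59 × 1500 = 1.451 mm.
Let P be the compressive force at the spring. The tie shortens elastically by PL/(AE) and the spring compresses by P/k; together these equal δ_free.
P [ L/(AE) + 1/k ] = δ_free → P [ 1500/(725×112×10³) + 1/(170×10³) ] = 1.451.
P = 1.451 / 2.436×10⁻⁵ = 59590 N.
σ = P/A = 59590/725 = 82.2 MPa.

σ ≈ 82.2 MPa (compressive)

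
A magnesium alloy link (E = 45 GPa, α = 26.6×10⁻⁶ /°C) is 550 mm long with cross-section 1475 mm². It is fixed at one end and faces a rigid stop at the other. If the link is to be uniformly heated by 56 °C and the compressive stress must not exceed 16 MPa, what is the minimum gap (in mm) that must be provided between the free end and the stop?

g ≈ 0.624 mm

With no wall the link would lengthen by αΔT L = 26.6×10⁻⁶ × 56 × 550 = 0.8193 mm.
At the allowable stress the elastic shortening the wall may impose is σL/E = 16 × 550 / (45×10³) = 0.1956 mm.
The gap must absorb the remainder: g_min = 0.8193 − 0.1956 = 0.6237 mm.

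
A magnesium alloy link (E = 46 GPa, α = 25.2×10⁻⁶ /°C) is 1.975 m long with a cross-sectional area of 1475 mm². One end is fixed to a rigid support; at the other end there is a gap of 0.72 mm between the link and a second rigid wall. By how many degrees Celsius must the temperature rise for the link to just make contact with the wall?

Contact occurs when the free expansion equals the gap: αΔT L = 0.72 mm.
ΔT = 0.72 / (25.2×10⁻⁶ × 1975) = 14.47 °C.

ΔT ≈ 14.5 °C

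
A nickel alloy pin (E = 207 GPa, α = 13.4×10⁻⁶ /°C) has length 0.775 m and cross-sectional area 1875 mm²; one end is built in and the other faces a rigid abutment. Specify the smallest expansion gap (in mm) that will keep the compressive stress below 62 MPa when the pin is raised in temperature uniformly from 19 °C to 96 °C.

Free expansion if unrestrained: δ_free = αΔT L = 13.4×10⁻⁶ × 77 × 775 = 0.7996 mm.
A stress of 62 MPa corresponds to the wall pushing the pin back by σL/E = 62×775/(207×10³) = 0.2321 mm.
The gap must absorb the remainder: g_min = 0.7996 − 0.2321 = 0.5675 mm.

g ≈ 0.568 mm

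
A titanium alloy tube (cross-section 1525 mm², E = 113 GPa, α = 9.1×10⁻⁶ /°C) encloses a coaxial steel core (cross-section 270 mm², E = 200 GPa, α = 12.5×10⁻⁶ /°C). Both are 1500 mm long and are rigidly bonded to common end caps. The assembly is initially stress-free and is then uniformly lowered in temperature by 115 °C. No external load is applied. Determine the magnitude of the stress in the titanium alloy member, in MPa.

σ ≈ 10.5 MPa (compressive)

Equilibrium of a rigid end plate with no external load gives equal and opposite internal forces ±P in the two members. Since α_{steel} > α_{titanium alloy}, cooling drives the steel into tension and the titanium alloy into compression.
Equating the net (thermal + elastic) strains gives |α₁ − α₂|·ΔT = P·[1/(A₁E₁) + 1/(A₂E₂)].
|α₁ − α₂|·ΔT = 3.4×10⁻⁶ × 115 = 0.000391.
1/(A₁E₁) + 1/(A₂E₂) = 1/(1525×113×10³) + 1/(270×200×10³) = 2.432×10⁻⁸ N⁻¹.
P = 0.000391 / 2.432×10⁻⁸ = 16080 N = 16.08 kN.
σ_{titanium alloy} = P/A₁ = 16080/1525 = 10.54 MPa, compressive.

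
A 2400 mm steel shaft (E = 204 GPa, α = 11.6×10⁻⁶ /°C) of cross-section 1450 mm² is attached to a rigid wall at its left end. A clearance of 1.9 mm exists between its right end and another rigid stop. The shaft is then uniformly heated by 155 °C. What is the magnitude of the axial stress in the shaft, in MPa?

σ ≈ 205 MPa (compressive)

Free thermal elongation = αΔT L = 11.6×10⁻⁶ × 155 × 2400 = 4.315 mm.
This exceeds the 1.9 mm gap, so the wall pushes back. The portion of expansion that must be recovered elastically is δ_free − gap = 4.315 − 1.9 = 2.415 mm.
That suppressed elongation corresponds to σ = E·Δ/L = 204×10³ × 2.415/2400 = 205.3 MPa.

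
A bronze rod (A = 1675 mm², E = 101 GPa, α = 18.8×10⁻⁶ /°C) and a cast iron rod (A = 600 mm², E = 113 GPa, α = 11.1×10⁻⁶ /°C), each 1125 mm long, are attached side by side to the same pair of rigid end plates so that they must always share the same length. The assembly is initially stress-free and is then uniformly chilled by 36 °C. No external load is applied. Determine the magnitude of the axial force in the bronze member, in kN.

Equilibrium of a rigid end plate with no external load gives equal and opposite internal forces ±P in the two members. Since α_{bronze} > α_{cast iron}, cooling drives the bronze into tension and the cast iron into compression.
Setting the final lengths equal and cancelling L: (α₁ − α₂)ΔT = P/(A₁E₁) + P/(A₂E₂).
|α₁ − α₂|·ΔT = 7.7×10⁻⁶ × 36 = 0.0002772.
1/(A₁E₁) + 1/(A₂E₂) = 1/(1675×101×10³) + 1/(600×113×10³) = 2.066×10⁻⁸ N⁻¹.
P = 0.0002772 / 2.066×10⁻⁸ = 13420 N = 13.42 kN.

P ≈ 13.4 kN (tensile in the bronze)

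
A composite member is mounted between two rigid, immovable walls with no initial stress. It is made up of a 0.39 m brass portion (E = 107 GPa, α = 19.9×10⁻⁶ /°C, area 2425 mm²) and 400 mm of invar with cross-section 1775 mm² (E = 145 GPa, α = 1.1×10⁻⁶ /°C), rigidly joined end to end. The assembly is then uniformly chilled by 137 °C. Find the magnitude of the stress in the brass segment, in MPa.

If the supports were absent, the total length change would be Σ αᵢΔT Lᵢ = 19.9×10⁻⁶×137×390 + 1.1×10⁻⁶×137×400 = 1.124 mm.
The rigid supports impose zero overall length change; the single axial force P common to all segments must satisfy P Σ Lᵢ/(AᵢEᵢ) = δ_free.
Σ Lᵢ/(AᵢEᵢ) = 390/(2425×107×10³) + 400/(1775×145×10³) = 3.057×10⁻⁶ mm/N.
So P = 1.124 / 3.057×10⁻⁶ = 367.5 kN, tensile.
σ_{brass} = P / A = 367500 / 2425 = 151.5 MPa.

σ ≈ 152 MPa (tensile)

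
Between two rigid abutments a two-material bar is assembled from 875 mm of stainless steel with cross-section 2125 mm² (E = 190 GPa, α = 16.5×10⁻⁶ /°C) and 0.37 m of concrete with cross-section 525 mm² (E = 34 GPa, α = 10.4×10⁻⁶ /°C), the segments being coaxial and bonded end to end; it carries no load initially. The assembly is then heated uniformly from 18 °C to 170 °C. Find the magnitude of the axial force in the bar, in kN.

If the supports were absent, the total length change would be Σ αᵢΔT Lᵢ = 16.5×10⁻⁶×152×875 + 10.4×10⁻⁶×152×370 = 2.779 mm.
Since the ends are fixed, an axial force P builds up, equal in every segment, with P · Σ Lᵢ/(AᵢEᵢ) = δ_free.
The series flexibility is Σ Lᵢ/(AᵢEᵢ) = 875/(2125×190×10³) + 370/(525×34×10³) = 2.29×10⁻⁵ mm/N.
P = 2.779 / 2.29×10⁻⁵ = 121400 N = 121.4 kN, compressive.

P ≈ 121 kN (compressive)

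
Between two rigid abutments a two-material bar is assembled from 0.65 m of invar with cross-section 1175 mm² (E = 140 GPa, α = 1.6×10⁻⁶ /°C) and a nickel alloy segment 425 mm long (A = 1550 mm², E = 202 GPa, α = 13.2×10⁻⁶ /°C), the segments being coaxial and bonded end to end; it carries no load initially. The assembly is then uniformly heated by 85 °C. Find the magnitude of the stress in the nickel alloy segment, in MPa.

σ ≈ 68.7 MPa (compressive)

If the supports were absent, the total length change would be Σ αᵢΔT Lᵢ = 1.6×10⁻⁶×85×650 + 13.2×10⁻⁶×85×425 = 0.5653 mm.
Since the ends are fixed, an axial force P builds up, equal in every segment, with P · Σ Lᵢ/(AᵢEᵢ) = δ_free.
The series flexibility is Σ Lᵢ/(AᵢEᵢ) = 650/(1175×140×10³) + 425/(1550×202×10³) = 5.309×10⁻⁶ mm/N.
Hence P = δ_free / Σ(L/AE) = 0.5653/5.309×10⁻⁶ = 106.5 kN (compressive).
σ_{nickel alloy} = P / A = 106500 / 1550 = 68.69 MPa.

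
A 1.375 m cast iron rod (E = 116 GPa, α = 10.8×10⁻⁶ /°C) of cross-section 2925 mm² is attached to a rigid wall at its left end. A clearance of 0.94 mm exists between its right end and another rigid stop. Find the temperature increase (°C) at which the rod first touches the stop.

ΔT ≈ 63.3 °C

The gap closes when αΔT L = 0.94 mm, since the rod is still unstressed at that instant.
So ΔT = g/(αL) = 0.94/(10.8×10⁻⁶ × 1375) = 63.3 °C.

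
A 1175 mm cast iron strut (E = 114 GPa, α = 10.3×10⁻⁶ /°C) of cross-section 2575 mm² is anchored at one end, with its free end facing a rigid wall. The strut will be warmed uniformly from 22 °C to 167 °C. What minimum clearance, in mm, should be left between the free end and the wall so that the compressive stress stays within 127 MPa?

With no wall the strut would lengthen by αΔT L = 10.3×10⁻⁶ × 145 × 1175 = 1.755 mm.
A stress of 127 MPa corresponds to the wall pushing the strut back by σL/E = 127×1175/(114×10³) = 1.309 mm.
The gap must absorb the remainder: g_min = 1.755 − 1.309 = 0.4459 mm.

g ≈ 0.446 mm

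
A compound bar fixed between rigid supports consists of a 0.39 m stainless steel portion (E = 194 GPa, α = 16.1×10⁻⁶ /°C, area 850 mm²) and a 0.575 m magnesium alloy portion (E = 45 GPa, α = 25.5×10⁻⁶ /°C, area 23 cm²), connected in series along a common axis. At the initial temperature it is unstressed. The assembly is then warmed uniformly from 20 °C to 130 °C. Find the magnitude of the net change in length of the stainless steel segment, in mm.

|ΔL| ≈ 0.00285 mm

With the walls removed the bar would change length by δ_free = Σ αᵢΔT Lᵢ = 16.1×10⁻⁶×110×390 + 25.5×10⁻⁶×110×575 = 2.304 mm.
Since the ends are fixed, an axial force P builds up, equal in every segment, with P · Σ Lᵢ/(AᵢEᵢ) = δ_free.
The series flexibility is Σ Lᵢ/(AᵢEᵢ) = 390/(850×194×10³) + 575/(2300×45×10³) = 7.921×10⁻⁶ mm/N.
P = 2.304 / 7.921×10⁻⁶ = 290800 N = 290.8 kN, compressive.
For the stainless steel segment, free thermal change = 16.1×10⁻⁶×110×390 = 0.6907 mm and elastic change from P = 290800×390/(850×194×10³) = 0.6878 mm; these oppose, so the net change is 0.00285 mm (segment lengthens).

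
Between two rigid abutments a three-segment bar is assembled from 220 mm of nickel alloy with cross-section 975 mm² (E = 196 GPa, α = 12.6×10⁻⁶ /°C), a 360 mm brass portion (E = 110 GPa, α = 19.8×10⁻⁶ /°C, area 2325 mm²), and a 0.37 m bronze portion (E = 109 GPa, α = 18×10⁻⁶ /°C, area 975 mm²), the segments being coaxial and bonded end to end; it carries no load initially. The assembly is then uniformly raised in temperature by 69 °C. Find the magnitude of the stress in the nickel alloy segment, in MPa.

If the supports were absent, the total length change would be Σ αᵢΔT Lᵢ = 12.6×10⁻⁶×69×220 + 19.8×10⁻⁶×69×360 + 18×10⁻⁶×69×370 = 1.143 mm.
The rigid supports impose zero overall length change; the single axial force P common to all segments must satisfy P Σ Lᵢ/(AᵢEᵢ) = δ_free.
Σ Lᵢ/(AᵢEᵢ) = 220/(975×196×10³) + 360/(2325×110×10³) + 370/(975×109×10³) = 6.04×10⁻⁶ mm/N.
So P = 1.143 / 6.04×10⁻⁶ = 189.2 kN, compressive.
σ_{nickel alloy} = P / A = 189200 / 975 = 194 MPa.

σ ≈ 194 MPa (compressive)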